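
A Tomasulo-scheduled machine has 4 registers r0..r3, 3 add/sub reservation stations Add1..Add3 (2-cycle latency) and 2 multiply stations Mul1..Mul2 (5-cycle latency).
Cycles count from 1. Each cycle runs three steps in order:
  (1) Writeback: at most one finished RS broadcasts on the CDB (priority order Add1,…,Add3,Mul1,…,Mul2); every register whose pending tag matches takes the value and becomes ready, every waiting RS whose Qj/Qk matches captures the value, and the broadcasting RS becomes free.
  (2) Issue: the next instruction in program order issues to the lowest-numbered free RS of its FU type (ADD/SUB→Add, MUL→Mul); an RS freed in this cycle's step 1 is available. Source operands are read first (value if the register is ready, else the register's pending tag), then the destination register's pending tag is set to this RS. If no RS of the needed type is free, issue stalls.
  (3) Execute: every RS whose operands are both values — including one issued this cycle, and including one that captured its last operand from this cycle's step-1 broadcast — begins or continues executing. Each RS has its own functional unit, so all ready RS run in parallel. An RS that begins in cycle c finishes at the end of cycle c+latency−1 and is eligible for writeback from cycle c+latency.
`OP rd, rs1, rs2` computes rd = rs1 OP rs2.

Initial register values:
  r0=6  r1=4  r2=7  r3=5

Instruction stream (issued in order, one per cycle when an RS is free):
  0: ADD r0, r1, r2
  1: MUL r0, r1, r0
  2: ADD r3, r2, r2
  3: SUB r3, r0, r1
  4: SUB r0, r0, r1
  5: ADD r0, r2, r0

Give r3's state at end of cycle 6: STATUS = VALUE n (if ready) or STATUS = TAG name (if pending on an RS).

STATUS = TAG Add2

cycle 1: issue ADD r0<-Add1 // r0:Add1,r1:4,r2:7,r3:5
cycle 2: issue MUL r0<-Mul1 // r0:Mul1,r1:4,r2:7,r3:5
cycle 3: CDB Add1=11; issue ADD r3<-Add1 // r0:Mul1,r1:4,r2:7,r3:Add1
cycle 4: issue SUB r3<-Add2 // r0:Mul1,r1:4,r2:7,r3:Add2
cycle 5: CDB Add1=14; issue SUB r0<-Add1 // r0:Add1,r1:4,r2:7,r3:Add2
cycle 6: issue ADD r0<-Add3 // r0:Add3,r1:4,r2:7,r3:Add2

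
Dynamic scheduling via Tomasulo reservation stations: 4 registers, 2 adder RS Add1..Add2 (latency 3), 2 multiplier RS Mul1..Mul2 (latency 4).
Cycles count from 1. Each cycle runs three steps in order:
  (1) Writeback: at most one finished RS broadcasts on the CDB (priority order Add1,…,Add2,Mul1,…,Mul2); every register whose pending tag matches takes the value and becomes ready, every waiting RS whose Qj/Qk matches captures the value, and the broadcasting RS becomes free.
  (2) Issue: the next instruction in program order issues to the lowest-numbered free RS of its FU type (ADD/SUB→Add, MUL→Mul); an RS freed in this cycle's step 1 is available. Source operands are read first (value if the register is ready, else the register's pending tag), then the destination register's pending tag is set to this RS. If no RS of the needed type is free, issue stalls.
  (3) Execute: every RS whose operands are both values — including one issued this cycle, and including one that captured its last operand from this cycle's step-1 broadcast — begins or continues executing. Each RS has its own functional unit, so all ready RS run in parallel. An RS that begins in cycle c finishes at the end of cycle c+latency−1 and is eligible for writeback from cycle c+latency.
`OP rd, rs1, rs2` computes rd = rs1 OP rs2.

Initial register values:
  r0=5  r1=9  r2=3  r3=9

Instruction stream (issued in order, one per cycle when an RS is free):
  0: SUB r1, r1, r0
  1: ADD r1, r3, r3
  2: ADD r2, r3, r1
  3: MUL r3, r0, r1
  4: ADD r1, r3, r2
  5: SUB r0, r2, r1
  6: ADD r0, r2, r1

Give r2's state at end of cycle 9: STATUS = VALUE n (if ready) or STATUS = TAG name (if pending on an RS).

c1: issue SUB r1<-Add1 | r0:5,r1:Add1,r2:3,r3:9
c2: issue ADD r1<-Add2 | r0:5,r1:Add2,r2:3,r3:9
c3: stall | r0:5,r1:Add2,r2:3,r3:9
c4: CDB Add1=4; issue ADD r2<-Add1 | r0:5,r1:Add2,r2:Add1,r3:9
c5: CDB Add2=18; issue MUL r3<-Mul1 | r0:5,r1:18,r2:Add1,r3:Mul1
c6: issue ADD r1<-Add2 | r0:5,r1:Add2,r2:Add1,r3:Mul1
c7: stall | r0:5,r1:Add2,r2:Add1,r3:Mul1
c8: CDB Add1=27; issue SUB r0<-Add1 | r0:Add1,r1:Add2,r2:27,r3:Mul1
c9: CDB Mul1=90; stall | r0:Add1,r1:Add2,r2:27,r3:90

STATUS = VALUE 27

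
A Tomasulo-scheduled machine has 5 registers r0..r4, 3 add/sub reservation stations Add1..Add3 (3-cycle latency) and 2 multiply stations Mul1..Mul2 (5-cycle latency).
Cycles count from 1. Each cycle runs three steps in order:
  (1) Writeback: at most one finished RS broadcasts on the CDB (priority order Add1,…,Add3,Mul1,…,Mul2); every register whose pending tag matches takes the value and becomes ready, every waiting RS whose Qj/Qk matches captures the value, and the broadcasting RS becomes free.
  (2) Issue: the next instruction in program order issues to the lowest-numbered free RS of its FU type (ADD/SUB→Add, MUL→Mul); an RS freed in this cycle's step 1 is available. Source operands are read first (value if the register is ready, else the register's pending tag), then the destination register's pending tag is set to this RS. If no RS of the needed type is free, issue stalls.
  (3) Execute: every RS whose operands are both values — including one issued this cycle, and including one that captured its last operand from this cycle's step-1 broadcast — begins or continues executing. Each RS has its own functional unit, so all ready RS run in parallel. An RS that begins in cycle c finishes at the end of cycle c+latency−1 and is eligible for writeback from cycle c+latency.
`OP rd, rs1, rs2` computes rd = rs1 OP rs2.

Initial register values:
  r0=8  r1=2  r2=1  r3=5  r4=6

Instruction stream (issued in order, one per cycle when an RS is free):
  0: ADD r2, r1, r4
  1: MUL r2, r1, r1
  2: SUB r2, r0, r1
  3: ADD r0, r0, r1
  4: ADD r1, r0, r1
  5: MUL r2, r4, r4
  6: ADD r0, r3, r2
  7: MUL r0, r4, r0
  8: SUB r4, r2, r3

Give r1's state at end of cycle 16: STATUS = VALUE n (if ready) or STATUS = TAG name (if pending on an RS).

  c1: issue ADD r2<-Add1  regs: r0:8,r1:2,r2:Add1,r3:5,r4:6
  c2: issue MUL r2<-Mul1  regs: r0:8,r1:2,r2:Mul1,r3:5,r4:6
  c3: issue SUB r2<-Add2  regs: r0:8,r1:2,r2:Add2,r3:5,r4:6
  c4: CDB Add1=8; issue ADD r0<-Add1  regs: r0:Add1,r1:2,r2:Add2,r3:5,r4:6
  c5: issue ADD r1<-Add3  regs: r0:Add1,r1:Add3,r2:Add2,r3:5,r4:6
  c6: CDB Add2=6; issue MUL r2<-Mul2  regs: r0:Add1,r1:Add3,r2:Mul2,r3:5,r4:6
  c7: CDB Add1=10; issue ADD r0<-Add1  regs: r0:Add1,r1:Add3,r2:Mul2,r3:5,r4:6
  c8: CDB Mul1=4; issue MUL r0<-Mul1  regs: r0:Mul1,r1:Add3,r2:Mul2,r3:5,r4:6
  c9: issue SUB r4<-Add2  regs: r0:Mul1,r1:Add3,r2:Mul2,r3:5,r4:Add2
  c10: CDB Add3=12  regs: r0:Mul1,r1:12,r2:Mul2,r3:5,r4:Add2
  c11: CDB Mul2=36  regs: r0:Mul1,r1:12,r2:36,r3:5,r4:Add2
  c12: -  regs: r0:Mul1,r1:12,r2:36,r3:5,r4:Add2
  c13: -  regs: r0:Mul1,r1:12,r2:36,r3:5,r4:Add2
  c14: CDB Add1=41  regs: r0:Mul1,r1:12,r2:36,r3:5,r4:Add2
  c15: CDB Add2=31  regs: r0:Mul1,r1:12,r2:36,r3:5,r4:31
  c16: -  regs: r0:Mul1,r1:12,r2:36,r3:5,r4:31

STATUS = VALUE 12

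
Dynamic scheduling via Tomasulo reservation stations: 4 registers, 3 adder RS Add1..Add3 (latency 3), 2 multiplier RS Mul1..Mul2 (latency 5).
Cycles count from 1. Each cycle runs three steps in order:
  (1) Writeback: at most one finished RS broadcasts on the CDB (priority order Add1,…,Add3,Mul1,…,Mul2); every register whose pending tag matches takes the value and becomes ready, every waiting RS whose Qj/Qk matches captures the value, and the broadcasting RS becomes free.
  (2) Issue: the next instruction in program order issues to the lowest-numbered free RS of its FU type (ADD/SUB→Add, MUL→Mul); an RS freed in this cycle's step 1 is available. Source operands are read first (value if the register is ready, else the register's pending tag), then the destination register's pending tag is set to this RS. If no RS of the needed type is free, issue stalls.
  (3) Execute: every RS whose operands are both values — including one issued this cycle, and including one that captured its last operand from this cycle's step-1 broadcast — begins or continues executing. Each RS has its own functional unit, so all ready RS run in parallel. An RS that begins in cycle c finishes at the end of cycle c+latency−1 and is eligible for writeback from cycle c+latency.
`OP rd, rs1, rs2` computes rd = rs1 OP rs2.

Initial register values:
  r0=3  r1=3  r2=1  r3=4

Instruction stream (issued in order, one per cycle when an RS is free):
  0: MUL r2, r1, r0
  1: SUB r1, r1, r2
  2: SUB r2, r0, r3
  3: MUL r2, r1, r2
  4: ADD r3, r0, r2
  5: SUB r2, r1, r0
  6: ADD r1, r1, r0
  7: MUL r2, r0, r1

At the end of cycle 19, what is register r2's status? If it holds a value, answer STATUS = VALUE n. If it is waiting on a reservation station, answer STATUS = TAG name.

c1: issue MUL r2<-Mul1 | r0:3,r1:3,r2:Mul1,r3:4
c2: issue SUB r1<-Add1 | r0:3,r1:Add1,r2:Mul1,r3:4
c3: issue SUB r2<-Add2 | r0:3,r1:Add1,r2:Add2,r3:4
c4: issue MUL r2<-Mul2 | r0:3,r1:Add1,r2:Mul2,r3:4
c5: issue ADD r3<-Add3 | r0:3,r1:Add1,r2:Mul2,r3:Add3
c6: CDB Add2=-1; issue SUB r2<-Add2 | r0:3,r1:Add1,r2:Add2,r3:Add3
c7: CDB Mul1=9; stall | r0:3,r1:Add1,r2:Add2,r3:Add3
c8: stall | r0:3,r1:Add1,r2:Add2,r3:Add3
c9: stall | r0:3,r1:Add1,r2:Add2,r3:Add3
c10: CDB Add1=-6; issue ADD r1<-Add1 | r0:3,r1:Add1,r2:Add2,r3:Add3
c11: issue MUL r2<-Mul1 | r0:3,r1:Add1,r2:Mul1,r3:Add3
c12: - | r0:3,r1:Add1,r2:Mul1,r3:Add3
c13: CDB Add1=-3 | r0:3,r1:-3,r2:Mul1,r3:Add3
c14: CDB Add2=-9 | r0:3,r1:-3,r2:Mul1,r3:Add3
c15: CDB Mul2=6 | r0:3,r1:-3,r2:Mul1,r3:Add3
c16: - | r0:3,r1:-3,r2:Mul1,r3:Add3
c17: - | r0:3,r1:-3,r2:Mul1,r3:Add3
c18: CDB Add3=9 | r0:3,r1:-3,r2:Mul1,r3:9
c19: CDB Mul1=-9 | r0:3,r1:-3,r2:-9,r3:9

STATUS = VALUE -9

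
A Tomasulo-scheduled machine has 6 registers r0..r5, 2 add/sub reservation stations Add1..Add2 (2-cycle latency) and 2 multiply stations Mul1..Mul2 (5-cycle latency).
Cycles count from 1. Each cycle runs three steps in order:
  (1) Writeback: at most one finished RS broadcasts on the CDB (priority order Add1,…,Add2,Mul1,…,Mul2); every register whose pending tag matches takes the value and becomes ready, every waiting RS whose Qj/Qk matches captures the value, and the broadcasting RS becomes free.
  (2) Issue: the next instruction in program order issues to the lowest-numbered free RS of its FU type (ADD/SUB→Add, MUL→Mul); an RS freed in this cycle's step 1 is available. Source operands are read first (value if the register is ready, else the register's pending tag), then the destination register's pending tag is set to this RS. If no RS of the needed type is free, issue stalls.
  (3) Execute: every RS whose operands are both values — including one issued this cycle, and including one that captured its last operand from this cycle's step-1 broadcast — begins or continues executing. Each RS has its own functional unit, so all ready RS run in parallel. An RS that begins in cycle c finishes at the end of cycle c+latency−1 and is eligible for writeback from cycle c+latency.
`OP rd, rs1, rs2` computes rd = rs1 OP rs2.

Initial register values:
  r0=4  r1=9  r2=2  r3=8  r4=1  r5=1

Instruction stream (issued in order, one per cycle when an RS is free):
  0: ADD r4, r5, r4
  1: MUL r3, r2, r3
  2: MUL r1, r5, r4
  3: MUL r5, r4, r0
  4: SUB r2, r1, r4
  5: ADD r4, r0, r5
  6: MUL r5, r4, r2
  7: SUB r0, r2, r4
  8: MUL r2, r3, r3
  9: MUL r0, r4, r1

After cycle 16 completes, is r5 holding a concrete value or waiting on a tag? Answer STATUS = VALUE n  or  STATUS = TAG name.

  c1: issue ADD r4<-Add1  regs: r0:4,r1:9,r2:2,r3:8,r4:Add1,r5:1
  c2: issue MUL r3<-Mul1  regs: r0:4,r1:9,r2:2,r3:Mul1,r4:Add1,r5:1
  c3: CDB Add1=2; issue MUL r1<-Mul2  regs: r0:4,r1:Mul2,r2:2,r3:Mul1,r4:2,r5:1
  c4: stall  regs: r0:4,r1:Mul2,r2:2,r3:Mul1,r4:2,r5:1
  c5: stall  regs: r0:4,r1:Mul2,r2:2,r3:Mul1,r4:2,r5:1
  c6: stall  regs: r0:4,r1:Mul2,r2:2,r3:Mul1,r4:2,r5:1
  c7: CDB Mul1=16; issue MUL r5<-Mul1  regs: r0:4,r1:Mul2,r2:2,r3:16,r4:2,r5:Mul1
  c8: CDB Mul2=2; issue SUB r2<-Add1  regs: r0:4,r1:2,r2:Add1,r3:16,r4:2,r5:Mul1
  c9: issue ADD r4<-Add2  regs: r0:4,r1:2,r2:Add1,r3:16,r4:Add2,r5:Mul1
  c10: CDB Add1=0; issue MUL r5<-Mul2  regs: r0:4,r1:2,r2:0,r3:16,r4:Add2,r5:Mul2
  c11: issue SUB r0<-Add1  regs: r0:Add1,r1:2,r2:0,r3:16,r4:Add2,r5:Mul2
  c12: CDB Mul1=8; issue MUL r2<-Mul1  regs: r0:Add1,r1:2,r2:Mul1,r3:16,r4:Add2,r5:Mul2
  c13: stall  regs: r0:Add1,r1:2,r2:Mul1,r3:16,r4:Add2,r5:Mul2
  c14: CDB Add2=12; stall  regs: r0:Add1,r1:2,r2:Mul1,r3:16,r4:12,r5:Mul2
  c15: stall  regs: r0:Add1,r1:2,r2:Mul1,r3:16,r4:12,r5:Mul2
  c16: CDB Add1=-12; stall  regs: r0:-12,r1:2,r2:Mul1,r3:16,r4:12,r5:Mul2

STATUS = TAG Mul2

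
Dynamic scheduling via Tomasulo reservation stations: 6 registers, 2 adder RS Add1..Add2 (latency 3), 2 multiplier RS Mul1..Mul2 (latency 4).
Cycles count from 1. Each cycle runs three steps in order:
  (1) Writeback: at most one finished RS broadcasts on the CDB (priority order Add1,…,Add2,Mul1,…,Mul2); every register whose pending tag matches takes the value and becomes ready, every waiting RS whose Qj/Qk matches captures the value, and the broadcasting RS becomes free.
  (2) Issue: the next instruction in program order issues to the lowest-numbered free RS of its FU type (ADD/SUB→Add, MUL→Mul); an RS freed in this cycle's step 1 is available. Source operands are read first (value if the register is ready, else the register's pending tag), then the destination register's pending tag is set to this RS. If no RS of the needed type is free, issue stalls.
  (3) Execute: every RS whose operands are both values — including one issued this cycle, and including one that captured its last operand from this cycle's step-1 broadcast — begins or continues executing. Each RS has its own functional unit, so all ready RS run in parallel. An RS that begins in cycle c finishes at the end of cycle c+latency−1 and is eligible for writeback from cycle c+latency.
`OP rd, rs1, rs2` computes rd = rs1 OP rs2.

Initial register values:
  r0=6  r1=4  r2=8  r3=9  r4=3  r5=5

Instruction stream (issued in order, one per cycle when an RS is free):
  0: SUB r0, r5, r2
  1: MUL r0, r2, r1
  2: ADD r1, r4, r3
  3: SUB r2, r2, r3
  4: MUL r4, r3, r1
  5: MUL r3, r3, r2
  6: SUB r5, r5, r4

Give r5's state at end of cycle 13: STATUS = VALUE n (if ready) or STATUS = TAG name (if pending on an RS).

STATUS = VALUE -103

cycle 1: issue SUB r0<-Add1 // r0:Add1,r1:4,r2:8,r3:9,r4:3,r5:5
cycle 2: issue MUL r0<-Mul1 // r0:Mul1,r1:4,r2:8,r3:9,r4:3,r5:5
cycle 3: issue ADD r1<-Add2 // r0:Mul1,r1:Add2,r2:8,r3:9,r4:3,r5:5
cycle 4: CDB Add1=-3; issue SUB r2<-Add1 // r0:Mul1,r1:Add2,r2:Add1,r3:9,r4:3,r5:5
cycle 5: issue MUL r4<-Mul2 // r0:Mul1,r1:Add2,r2:Add1,r3:9,r4:Mul2,r5:5
cycle 6: CDB Add2=12; stall // r0:Mul1,r1:12,r2:Add1,r3:9,r4:Mul2,r5:5
cycle 7: CDB Add1=-1; stall // r0:Mul1,r1:12,r2:-1,r3:9,r4:Mul2,r5:5
cycle 8: CDB Mul1=32; issue MUL r3<-Mul1 // r0:32,r1:12,r2:-1,r3:Mul1,r4:Mul2,r5:5
cycle 9: issue SUB r5<-Add1 // r0:32,r1:12,r2:-1,r3:Mul1,r4:Mul2,r5:Add1
cycle 10: CDB Mul2=108 // r0:32,r1:12,r2:-1,r3:Mul1,r4:108,r5:Add1
cycle 11: - // r0:32,r1:12,r2:-1,r3:Mul1,r4:108,r5:Add1
cycle 12: CDB Mul1=-9 // r0:32,r1:12,r2:-1,r3:-9,r4:108,r5:Add1
cycle 13: CDB Add1=-103 // r0:32,r1:12,r2:-1,r3:-9,r4:108,r5:-103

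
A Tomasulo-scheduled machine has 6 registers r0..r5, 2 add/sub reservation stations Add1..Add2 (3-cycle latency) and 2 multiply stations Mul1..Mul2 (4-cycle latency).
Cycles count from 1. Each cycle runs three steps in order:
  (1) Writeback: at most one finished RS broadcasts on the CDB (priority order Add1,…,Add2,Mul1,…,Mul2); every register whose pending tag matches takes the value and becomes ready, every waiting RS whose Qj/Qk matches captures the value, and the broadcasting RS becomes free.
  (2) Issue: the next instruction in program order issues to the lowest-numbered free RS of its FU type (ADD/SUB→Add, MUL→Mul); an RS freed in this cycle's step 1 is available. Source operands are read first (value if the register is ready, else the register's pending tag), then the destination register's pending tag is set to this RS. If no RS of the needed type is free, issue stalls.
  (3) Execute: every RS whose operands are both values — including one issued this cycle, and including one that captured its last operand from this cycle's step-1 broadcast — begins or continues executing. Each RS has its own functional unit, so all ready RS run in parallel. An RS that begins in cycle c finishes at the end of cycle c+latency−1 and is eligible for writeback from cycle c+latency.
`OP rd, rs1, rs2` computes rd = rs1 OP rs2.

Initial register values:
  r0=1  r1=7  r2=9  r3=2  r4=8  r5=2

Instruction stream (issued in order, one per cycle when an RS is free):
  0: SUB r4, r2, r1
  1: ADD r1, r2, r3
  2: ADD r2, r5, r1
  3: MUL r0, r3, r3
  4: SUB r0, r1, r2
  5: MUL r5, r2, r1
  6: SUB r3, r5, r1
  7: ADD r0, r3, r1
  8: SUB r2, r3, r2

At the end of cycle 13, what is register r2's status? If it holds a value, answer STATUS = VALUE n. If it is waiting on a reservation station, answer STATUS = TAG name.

STATUS = VALUE 13

c1: issue SUB r4<-Add1 | r0:1,r1:7,r2:9,r3:2,r4:Add1,r5:2
c2: issue ADD r1<-Add2 | r0:1,r1:Add2,r2:9,r3:2,r4:Add1,r5:2
c3: stall | r0:1,r1:Add2,r2:9,r3:2,r4:Add1,r5:2
c4: CDB Add1=2; issue ADD r2<-Add1 | r0:1,r1:Add2,r2:Add1,r3:2,r4:2,r5:2
c5: CDB Add2=11; issue MUL r0<-Mul1 | r0:Mul1,r1:11,r2:Add1,r3:2,r4:2,r5:2
c6: issue SUB r0<-Add2 | r0:Add2,r1:11,r2:Add1,r3:2,r4:2,r5:2
c7: issue MUL r5<-Mul2 | r0:Add2,r1:11,r2:Add1,r3:2,r4:2,r5:Mul2
c8: CDB Add1=13; issue SUB r3<-Add1 | r0:Add2,r1:11,r2:13,r3:Add1,r4:2,r5:Mul2
c9: CDB Mul1=4; stall | r0:Add2,r1:11,r2:13,r3:Add1,r4:2,r5:Mul2
c10: stall | r0:Add2,r1:11,r2:13,r3:Add1,r4:2,r5:Mul2
c11: CDB Add2=-2; issue ADD r0<-Add2 | r0:Add2,r1:11,r2:13,r3:Add1,r4:2,r5:Mul2
c12: CDB Mul2=143; stall | r0:Add2,r1:11,r2:13,r3:Add1,r4:2,r5:143
c13: stall | r0:Add2,r1:11,r2:13,r3:Add1,r4:2,r5:143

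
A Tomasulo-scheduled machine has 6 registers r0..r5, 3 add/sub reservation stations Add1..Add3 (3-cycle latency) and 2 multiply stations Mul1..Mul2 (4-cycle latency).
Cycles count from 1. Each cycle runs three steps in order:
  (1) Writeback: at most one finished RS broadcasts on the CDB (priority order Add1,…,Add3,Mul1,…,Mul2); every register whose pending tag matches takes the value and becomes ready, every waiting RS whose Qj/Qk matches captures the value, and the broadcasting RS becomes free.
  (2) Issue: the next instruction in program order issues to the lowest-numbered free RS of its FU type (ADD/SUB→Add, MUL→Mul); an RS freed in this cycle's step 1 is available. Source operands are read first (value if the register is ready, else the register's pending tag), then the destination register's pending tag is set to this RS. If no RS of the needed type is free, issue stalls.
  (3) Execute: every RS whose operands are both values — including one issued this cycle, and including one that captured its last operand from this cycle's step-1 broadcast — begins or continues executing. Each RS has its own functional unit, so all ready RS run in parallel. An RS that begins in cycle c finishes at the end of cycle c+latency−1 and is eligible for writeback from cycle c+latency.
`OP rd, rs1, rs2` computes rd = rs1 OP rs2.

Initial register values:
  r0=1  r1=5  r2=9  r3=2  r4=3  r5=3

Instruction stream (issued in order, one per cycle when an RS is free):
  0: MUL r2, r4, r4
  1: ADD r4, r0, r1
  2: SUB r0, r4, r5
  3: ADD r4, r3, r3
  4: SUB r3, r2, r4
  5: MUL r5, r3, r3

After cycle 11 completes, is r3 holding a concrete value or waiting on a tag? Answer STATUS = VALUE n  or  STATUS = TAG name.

STATUS = VALUE 5

  c1: issue MUL r2<-Mul1  regs: r0:1,r1:5,r2:Mul1,r3:2,r4:3,r5:3
  c2: issue ADD r4<-Add1  regs: r0:1,r1:5,r2:Mul1,r3:2,r4:Add1,r5:3
  c3: issue SUB r0<-Add2  regs: r0:Add2,r1:5,r2:Mul1,r3:2,r4:Add1,r5:3
  c4: issue ADD r4<-Add3  regs: r0:Add2,r1:5,r2:Mul1,r3:2,r4:Add3,r5:3
  c5: CDB Add1=6; issue SUB r3<-Add1  regs: r0:Add2,r1:5,r2:Mul1,r3:Add1,r4:Add3,r5:3
  c6: CDB Mul1=9; issue MUL r5<-Mul1  regs: r0:Add2,r1:5,r2:9,r3:Add1,r4:Add3,r5:Mul1
  c7: CDB Add3=4  regs: r0:Add2,r1:5,r2:9,r3:Add1,r4:4,r5:Mul1
  c8: CDB Add2=3  regs: r0:3,r1:5,r2:9,r3:Add1,r4:4,r5:Mul1
  c9: -  regs: r0:3,r1:5,r2:9,r3:Add1,r4:4,r5:Mul1
  c10: CDB Add1=5  regs: r0:3,r1:5,r2:9,r3:5,r4:4,r5:Mul1
  c11: -  regs: r0:3,r1:5,r2:9,r3:5,r4:4,r5:Mul1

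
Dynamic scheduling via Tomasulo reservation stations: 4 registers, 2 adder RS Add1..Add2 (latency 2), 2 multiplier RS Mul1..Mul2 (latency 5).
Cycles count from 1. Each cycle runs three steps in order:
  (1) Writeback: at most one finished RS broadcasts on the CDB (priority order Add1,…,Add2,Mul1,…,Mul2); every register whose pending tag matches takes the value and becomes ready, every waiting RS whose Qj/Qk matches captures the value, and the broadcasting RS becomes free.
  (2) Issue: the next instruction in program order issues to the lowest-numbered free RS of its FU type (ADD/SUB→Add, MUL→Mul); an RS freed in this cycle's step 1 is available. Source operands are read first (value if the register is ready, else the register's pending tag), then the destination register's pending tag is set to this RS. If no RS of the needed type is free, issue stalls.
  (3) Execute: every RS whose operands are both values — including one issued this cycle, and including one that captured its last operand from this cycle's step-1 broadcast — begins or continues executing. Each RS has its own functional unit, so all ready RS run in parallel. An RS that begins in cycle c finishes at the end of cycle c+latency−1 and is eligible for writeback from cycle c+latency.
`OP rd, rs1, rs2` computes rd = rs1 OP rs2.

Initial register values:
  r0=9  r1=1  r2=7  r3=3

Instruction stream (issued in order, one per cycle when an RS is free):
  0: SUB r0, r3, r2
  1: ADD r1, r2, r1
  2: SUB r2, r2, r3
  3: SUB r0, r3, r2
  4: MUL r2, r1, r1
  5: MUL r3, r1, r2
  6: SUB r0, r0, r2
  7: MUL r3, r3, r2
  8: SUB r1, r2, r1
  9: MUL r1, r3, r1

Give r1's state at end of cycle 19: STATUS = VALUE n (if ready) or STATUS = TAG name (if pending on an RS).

STATUS = TAG Mul2

c1: issue SUB r0<-Add1 | r0:Add1,r1:1,r2:7,r3:3
c2: issue ADD r1<-Add2 | r0:Add1,r1:Add2,r2:7,r3:3
c3: CDB Add1=-4; issue SUB r2<-Add1 | r0:-4,r1:Add2,r2:Add1,r3:3
c4: CDB Add2=8; issue SUB r0<-Add2 | r0:Add2,r1:8,r2:Add1,r3:3
c5: CDB Add1=4; issue MUL r2<-Mul1 | r0:Add2,r1:8,r2:Mul1,r3:3
c6: issue MUL r3<-Mul2 | r0:Add2,r1:8,r2:Mul1,r3:Mul2
c7: CDB Add2=-1; issue SUB r0<-Add1 | r0:Add1,r1:8,r2:Mul1,r3:Mul2
c8: stall | r0:Add1,r1:8,r2:Mul1,r3:Mul2
c9: stall | r0:Add1,r1:8,r2:Mul1,r3:Mul2
c10: CDB Mul1=64; issue MUL r3<-Mul1 | r0:Add1,r1:8,r2:64,r3:Mul1
c11: issue SUB r1<-Add2 | r0:Add1,r1:Add2,r2:64,r3:Mul1
c12: CDB Add1=-65; stall | r0:-65,r1:Add2,r2:64,r3:Mul1
c13: CDB Add2=56; stall | r0:-65,r1:56,r2:64,r3:Mul1
c14: stall | r0:-65,r1:56,r2:64,r3:Mul1
c15: CDB Mul2=512; issue MUL r1<-Mul2 | r0:-65,r1:Mul2,r2:64,r3:Mul1
c16: - | r0:-65,r1:Mul2,r2:64,r3:Mul1
c17: - | r0:-65,r1:Mul2,r2:64,r3:Mul1
c18: - | r0:-65,r1:Mul2,r2:64,r3:Mul1
c19: - | r0:-65,r1:Mul2,r2:64,r3:Mul1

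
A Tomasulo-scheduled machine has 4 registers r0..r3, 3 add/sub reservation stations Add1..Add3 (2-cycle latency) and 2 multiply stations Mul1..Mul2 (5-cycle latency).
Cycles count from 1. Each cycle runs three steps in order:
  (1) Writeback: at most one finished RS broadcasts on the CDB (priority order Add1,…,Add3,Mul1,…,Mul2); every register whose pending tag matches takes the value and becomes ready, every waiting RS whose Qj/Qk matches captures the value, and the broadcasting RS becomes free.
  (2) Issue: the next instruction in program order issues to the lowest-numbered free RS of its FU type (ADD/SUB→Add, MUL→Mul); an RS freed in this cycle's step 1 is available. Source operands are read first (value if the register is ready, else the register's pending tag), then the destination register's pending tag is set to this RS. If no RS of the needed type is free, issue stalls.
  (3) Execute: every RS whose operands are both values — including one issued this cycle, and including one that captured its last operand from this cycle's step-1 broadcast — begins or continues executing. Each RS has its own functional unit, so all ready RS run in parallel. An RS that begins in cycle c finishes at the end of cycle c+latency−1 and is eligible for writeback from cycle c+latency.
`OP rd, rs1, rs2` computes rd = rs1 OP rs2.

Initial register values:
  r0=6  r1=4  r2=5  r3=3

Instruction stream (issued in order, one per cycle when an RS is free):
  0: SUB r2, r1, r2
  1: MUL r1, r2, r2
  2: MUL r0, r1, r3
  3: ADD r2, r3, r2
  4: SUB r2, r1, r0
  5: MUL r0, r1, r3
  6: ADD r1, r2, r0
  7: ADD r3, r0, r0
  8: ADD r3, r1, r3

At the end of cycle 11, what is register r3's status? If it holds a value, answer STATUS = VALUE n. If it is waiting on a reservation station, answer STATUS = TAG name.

STATUS = TAG Add3

  c1: issue SUB r2<-Add1  regs: r0:6,r1:4,r2:Add1,r3:3
  c2: issue MUL r1<-Mul1  regs: r0:6,r1:Mul1,r2:Add1,r3:3
  c3: CDB Add1=-1; issue MUL r0<-Mul2  regs: r0:Mul2,r1:Mul1,r2:-1,r3:3
  c4: issue ADD r2<-Add1  regs: r0:Mul2,r1:Mul1,r2:Add1,r3:3
  c5: issue SUB r2<-Add2  regs: r0:Mul2,r1:Mul1,r2:Add2,r3:3
  c6: CDB Add1=2; stall  regs: r0:Mul2,r1:Mul1,r2:Add2,r3:3
  c7: stall  regs: r0:Mul2,r1:Mul1,r2:Add2,r3:3
  c8: CDB Mul1=1; issue MUL r0<-Mul1  regs: r0:Mul1,r1:1,r2:Add2,r3:3
  c9: issue ADD r1<-Add1  regs: r0:Mul1,r1:Add1,r2:Add2,r3:3
  c10: issue ADD r3<-Add3  regs: r0:Mul1,r1:Add1,r2:Add2,r3:Add3
  c11: stall  regs: r0:Mul1,r1:Add1,r2:Add2,r3:Add3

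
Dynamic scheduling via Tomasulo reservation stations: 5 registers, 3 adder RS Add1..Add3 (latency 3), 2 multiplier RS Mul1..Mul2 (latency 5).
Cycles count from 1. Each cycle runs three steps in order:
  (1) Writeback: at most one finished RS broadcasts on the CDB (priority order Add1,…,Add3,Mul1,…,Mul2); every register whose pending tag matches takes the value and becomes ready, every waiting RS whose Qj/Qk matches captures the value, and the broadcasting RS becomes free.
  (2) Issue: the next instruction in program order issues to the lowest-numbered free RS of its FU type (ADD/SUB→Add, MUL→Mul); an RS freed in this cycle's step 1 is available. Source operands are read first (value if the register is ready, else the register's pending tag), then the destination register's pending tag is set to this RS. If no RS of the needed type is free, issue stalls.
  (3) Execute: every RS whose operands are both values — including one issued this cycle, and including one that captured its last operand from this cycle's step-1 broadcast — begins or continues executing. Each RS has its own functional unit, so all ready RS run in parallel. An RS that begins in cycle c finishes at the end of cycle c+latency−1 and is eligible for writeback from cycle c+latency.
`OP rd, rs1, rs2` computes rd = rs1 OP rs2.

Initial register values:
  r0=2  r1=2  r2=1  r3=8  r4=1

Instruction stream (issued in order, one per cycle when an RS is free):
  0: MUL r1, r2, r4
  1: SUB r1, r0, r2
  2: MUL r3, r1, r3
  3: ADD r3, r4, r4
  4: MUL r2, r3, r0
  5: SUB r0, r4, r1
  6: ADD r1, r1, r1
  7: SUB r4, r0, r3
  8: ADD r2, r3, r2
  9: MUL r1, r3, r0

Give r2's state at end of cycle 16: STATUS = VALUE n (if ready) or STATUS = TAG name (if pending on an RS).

c1: issue MUL r1<-Mul1 | r0:2,r1:Mul1,r2:1,r3:8,r4:1
c2: issue SUB r1<-Add1 | r0:2,r1:Add1,r2:1,r3:8,r4:1
c3: issue MUL r3<-Mul2 | r0:2,r1:Add1,r2:1,r3:Mul2,r4:1
c4: issue ADD r3<-Add2 | r0:2,r1:Add1,r2:1,r3:Add2,r4:1
c5: CDB Add1=1; stall | r0:2,r1:1,r2:1,r3:Add2,r4:1
c6: CDB Mul1=1; issue MUL r2<-Mul1 | r0:2,r1:1,r2:Mul1,r3:Add2,r4:1
c7: CDB Add2=2; issue SUB r0<-Add1 | r0:Add1,r1:1,r2:Mul1,r3:2,r4:1
c8: issue ADD r1<-Add2 | r0:Add1,r1:Add2,r2:Mul1,r3:2,r4:1
c9: issue SUB r4<-Add3 | r0:Add1,r1:Add2,r2:Mul1,r3:2,r4:Add3
c10: CDB Add1=0; issue ADD r2<-Add1 | r0:0,r1:Add2,r2:Add1,r3:2,r4:Add3
c11: CDB Add2=2; stall | r0:0,r1:2,r2:Add1,r3:2,r4:Add3
c12: CDB Mul1=4; issue MUL r1<-Mul1 | r0:0,r1:Mul1,r2:Add1,r3:2,r4:Add3
c13: CDB Add3=-2 | r0:0,r1:Mul1,r2:Add1,r3:2,r4:-2
c14: CDB Mul2=8 | r0:0,r1:Mul1,r2:Add1,r3:2,r4:-2
c15: CDB Add1=6 | r0:0,r1:Mul1,r2:6,r3:2,r4:-2
c16: - | r0:0,r1:Mul1,r2:6,r3:2,r4:-2

STATUS = VALUE 6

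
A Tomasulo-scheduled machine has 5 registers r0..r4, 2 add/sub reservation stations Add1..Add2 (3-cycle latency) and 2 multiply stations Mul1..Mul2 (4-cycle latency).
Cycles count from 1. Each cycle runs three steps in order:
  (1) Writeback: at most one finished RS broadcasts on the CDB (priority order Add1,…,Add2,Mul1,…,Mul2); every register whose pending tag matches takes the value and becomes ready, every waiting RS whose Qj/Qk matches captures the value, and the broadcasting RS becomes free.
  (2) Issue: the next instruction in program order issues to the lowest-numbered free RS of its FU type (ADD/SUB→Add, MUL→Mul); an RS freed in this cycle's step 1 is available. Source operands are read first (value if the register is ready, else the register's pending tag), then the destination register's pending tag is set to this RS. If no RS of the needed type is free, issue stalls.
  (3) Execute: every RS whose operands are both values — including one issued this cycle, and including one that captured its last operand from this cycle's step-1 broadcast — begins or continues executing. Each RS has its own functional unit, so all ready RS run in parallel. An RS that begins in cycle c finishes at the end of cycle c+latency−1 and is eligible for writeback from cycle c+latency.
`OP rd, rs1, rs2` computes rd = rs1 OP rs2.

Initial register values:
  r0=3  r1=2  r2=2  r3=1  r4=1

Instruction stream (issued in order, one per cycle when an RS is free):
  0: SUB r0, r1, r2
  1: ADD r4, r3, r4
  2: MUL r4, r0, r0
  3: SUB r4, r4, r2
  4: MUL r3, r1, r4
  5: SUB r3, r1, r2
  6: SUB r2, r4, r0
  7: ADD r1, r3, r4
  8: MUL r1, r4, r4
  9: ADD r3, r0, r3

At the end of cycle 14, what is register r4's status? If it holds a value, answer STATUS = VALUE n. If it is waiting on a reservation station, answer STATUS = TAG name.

  c1: issue SUB r0<-Add1  regs: r0:Add1,r1:2,r2:2,r3:1,r4:1
  c2: issue ADD r4<-Add2  regs: r0:Add1,r1:2,r2:2,r3:1,r4:Add2
  c3: issue MUL r4<-Mul1  regs: r0:Add1,r1:2,r2:2,r3:1,r4:Mul1
  c4: CDB Add1=0; issue SUB r4<-Add1  regs: r0:0,r1:2,r2:2,r3:1,r4:Add1
  c5: CDB Add2=2; issue MUL r3<-Mul2  regs: r0:0,r1:2,r2:2,r3:Mul2,r4:Add1
  c6: issue SUB r3<-Add2  regs: r0:0,r1:2,r2:2,r3:Add2,r4:Add1
  c7: stall  regs: r0:0,r1:2,r2:2,r3:Add2,r4:Add1
  c8: CDB Mul1=0; stall  regs: r0:0,r1:2,r2:2,r3:Add2,r4:Add1
  c9: CDB Add2=0; issue SUB r2<-Add2  regs: r0:0,r1:2,r2:Add2,r3:0,r4:Add1
  c10: stall  regs: r0:0,r1:2,r2:Add2,r3:0,r4:Add1
  c11: CDB Add1=-2; issue ADD r1<-Add1  regs: r0:0,r1:Add1,r2:Add2,r3:0,r4:-2
  c12: issue MUL r1<-Mul1  regs: r0:0,r1:Mul1,r2:Add2,r3:0,r4:-2
  c13: stall  regs: r0:0,r1:Mul1,r2:Add2,r3:0,r4:-2
  c14: CDB Add1=-2; issue ADD r3<-Add1  regs: r0:0,r1:Mul1,r2:Add2,r3:Add1,r4:-2

STATUS = VALUE -2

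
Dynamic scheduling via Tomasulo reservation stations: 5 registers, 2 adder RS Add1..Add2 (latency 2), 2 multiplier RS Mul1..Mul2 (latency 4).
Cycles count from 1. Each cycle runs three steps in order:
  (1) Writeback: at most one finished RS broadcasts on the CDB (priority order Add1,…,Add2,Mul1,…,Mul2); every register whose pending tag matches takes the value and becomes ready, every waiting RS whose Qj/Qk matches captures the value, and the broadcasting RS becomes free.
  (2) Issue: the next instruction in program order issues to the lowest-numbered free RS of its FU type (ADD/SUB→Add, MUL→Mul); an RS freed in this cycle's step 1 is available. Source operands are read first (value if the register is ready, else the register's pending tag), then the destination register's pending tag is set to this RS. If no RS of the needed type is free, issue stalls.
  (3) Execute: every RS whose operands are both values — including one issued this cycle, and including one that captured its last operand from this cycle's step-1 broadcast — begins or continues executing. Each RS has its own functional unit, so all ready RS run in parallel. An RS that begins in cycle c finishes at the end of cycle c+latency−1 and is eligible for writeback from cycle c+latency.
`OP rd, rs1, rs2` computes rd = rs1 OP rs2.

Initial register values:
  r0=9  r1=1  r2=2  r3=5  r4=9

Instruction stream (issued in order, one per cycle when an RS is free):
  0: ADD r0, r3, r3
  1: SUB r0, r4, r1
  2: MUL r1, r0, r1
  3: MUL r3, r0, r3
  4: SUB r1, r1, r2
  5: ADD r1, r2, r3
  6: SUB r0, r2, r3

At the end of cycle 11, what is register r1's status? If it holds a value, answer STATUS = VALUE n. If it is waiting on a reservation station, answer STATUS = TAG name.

STATUS = VALUE 42

cycle 1: issue ADD r0<-Add1 // r0:Add1,r1:1,r2:2,r3:5,r4:9
cycle 2: issue SUB r0<-Add2 // r0:Add2,r1:1,r2:2,r3:5,r4:9
cycle 3: CDB Add1=10; issue MUL r1<-Mul1 // r0:Add2,r1:Mul1,r2:2,r3:5,r4:9
cycle 4: CDB Add2=8; issue MUL r3<-Mul2 // r0:8,r1:Mul1,r2:2,r3:Mul2,r4:9
cycle 5: issue SUB r1<-Add1 // r0:8,r1:Add1,r2:2,r3:Mul2,r4:9
cycle 6: issue ADD r1<-Add2 // r0:8,r1:Add2,r2:2,r3:Mul2,r4:9
cycle 7: stall // r0:8,r1:Add2,r2:2,r3:Mul2,r4:9
cycle 8: CDB Mul1=8; stall // r0:8,r1:Add2,r2:2,r3:Mul2,r4:9
cycle 9: CDB Mul2=40; stall // r0:8,r1:Add2,r2:2,r3:40,r4:9
cycle 10: CDB Add1=6; issue SUB r0<-Add1 // r0:Add1,r1:Add2,r2:2,r3:40,r4:9
cycle 11: CDB Add2=42 // r0:Add1,r1:42,r2:2,r3:40,r4:9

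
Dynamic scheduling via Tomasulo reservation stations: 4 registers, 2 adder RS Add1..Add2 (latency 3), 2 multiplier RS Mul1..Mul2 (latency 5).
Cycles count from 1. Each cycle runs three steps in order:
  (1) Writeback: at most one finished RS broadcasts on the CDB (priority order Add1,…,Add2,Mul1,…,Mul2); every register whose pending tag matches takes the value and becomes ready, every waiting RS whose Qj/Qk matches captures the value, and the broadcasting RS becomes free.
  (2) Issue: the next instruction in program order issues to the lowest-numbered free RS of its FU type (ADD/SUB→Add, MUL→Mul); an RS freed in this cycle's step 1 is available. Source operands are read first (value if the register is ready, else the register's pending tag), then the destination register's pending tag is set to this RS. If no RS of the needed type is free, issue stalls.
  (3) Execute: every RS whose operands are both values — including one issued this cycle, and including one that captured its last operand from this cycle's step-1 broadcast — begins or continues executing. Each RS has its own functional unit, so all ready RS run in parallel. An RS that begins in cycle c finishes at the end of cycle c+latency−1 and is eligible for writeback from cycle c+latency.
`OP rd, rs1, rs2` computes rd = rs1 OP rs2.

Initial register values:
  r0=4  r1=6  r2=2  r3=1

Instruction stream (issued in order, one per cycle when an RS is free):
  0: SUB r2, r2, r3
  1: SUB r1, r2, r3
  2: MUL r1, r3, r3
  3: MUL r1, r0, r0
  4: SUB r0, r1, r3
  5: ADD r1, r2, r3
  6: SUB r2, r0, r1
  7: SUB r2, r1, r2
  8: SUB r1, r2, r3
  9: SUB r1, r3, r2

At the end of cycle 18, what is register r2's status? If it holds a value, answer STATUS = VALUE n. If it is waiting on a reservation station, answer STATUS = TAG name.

c1: issue SUB r2<-Add1 | r0:4,r1:6,r2:Add1,r3:1
c2: issue SUB r1<-Add2 | r0:4,r1:Add2,r2:Add1,r3:1
c3: issue MUL r1<-Mul1 | r0:4,r1:Mul1,r2:Add1,r3:1
c4: CDB Add1=1; issue MUL r1<-Mul2 | r0:4,r1:Mul2,r2:1,r3:1
c5: issue SUB r0<-Add1 | r0:Add1,r1:Mul2,r2:1,r3:1
c6: stall | r0:Add1,r1:Mul2,r2:1,r3:1
c7: CDB Add2=0; issue ADD r1<-Add2 | r0:Add1,r1:Add2,r2:1,r3:1
c8: CDB Mul1=1; stall | r0:Add1,r1:Add2,r2:1,r3:1
c9: CDB Mul2=16; stall | r0:Add1,r1:Add2,r2:1,r3:1
c10: CDB Add2=2; issue SUB r2<-Add2 | r0:Add1,r1:2,r2:Add2,r3:1
c11: stall | r0:Add1,r1:2,r2:Add2,r3:1
c12: CDB Add1=15; issue SUB r2<-Add1 | r0:15,r1:2,r2:Add1,r3:1
c13: stall | r0:15,r1:2,r2:Add1,r3:1
c14: stall | r0:15,r1:2,r2:Add1,r3:1
c15: CDB Add2=13; issue SUB r1<-Add2 | r0:15,r1:Add2,r2:Add1,r3:1
c16: stall | r0:15,r1:Add2,r2:Add1,r3:1
c17: stall | r0:15,r1:Add2,r2:Add1,r3:1
c18: CDB Add1=-11; issue SUB r1<-Add1 | r0:15,r1:Add1,r2:-11,r3:1

STATUS = VALUE -11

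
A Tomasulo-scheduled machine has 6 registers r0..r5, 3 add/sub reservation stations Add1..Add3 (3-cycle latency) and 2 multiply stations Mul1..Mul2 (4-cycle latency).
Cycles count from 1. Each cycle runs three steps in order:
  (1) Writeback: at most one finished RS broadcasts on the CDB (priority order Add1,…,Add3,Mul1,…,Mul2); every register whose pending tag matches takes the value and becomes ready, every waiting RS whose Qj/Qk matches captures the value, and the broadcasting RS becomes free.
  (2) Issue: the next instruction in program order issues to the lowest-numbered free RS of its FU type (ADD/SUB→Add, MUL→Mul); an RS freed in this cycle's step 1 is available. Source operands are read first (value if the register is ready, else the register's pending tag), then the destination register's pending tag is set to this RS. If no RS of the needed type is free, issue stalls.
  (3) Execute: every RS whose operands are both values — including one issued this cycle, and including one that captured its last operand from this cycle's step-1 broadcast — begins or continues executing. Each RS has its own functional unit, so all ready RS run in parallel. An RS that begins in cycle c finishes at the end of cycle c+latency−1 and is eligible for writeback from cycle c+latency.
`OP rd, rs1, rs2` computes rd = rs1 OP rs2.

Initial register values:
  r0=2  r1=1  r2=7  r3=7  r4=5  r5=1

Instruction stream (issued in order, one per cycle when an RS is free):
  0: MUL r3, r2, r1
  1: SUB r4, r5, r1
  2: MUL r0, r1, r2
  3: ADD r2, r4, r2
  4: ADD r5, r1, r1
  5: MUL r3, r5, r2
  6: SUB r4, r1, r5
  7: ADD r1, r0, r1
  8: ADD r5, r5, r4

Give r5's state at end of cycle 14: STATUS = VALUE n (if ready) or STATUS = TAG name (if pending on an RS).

  c1: issue MUL r3<-Mul1  regs: r0:2,r1:1,r2:7,r3:Mul1,r4:5,r5:1
  c2: issue SUB r4<-Add1  regs: r0:2,r1:1,r2:7,r3:Mul1,r4:Add1,r5:1
  c3: issue MUL r0<-Mul2  regs: r0:Mul2,r1:1,r2:7,r3:Mul1,r4:Add1,r5:1
  c4: issue ADD r2<-Add2  regs: r0:Mul2,r1:1,r2:Add2,r3:Mul1,r4:Add1,r5:1
  c5: CDB Add1=0; issue ADD r5<-Add1  regs: r0:Mul2,r1:1,r2:Add2,r3:Mul1,r4:0,r5:Add1
  c6: CDB Mul1=7; issue MUL r3<-Mul1  regs: r0:Mul2,r1:1,r2:Add2,r3:Mul1,r4:0,r5:Add1
  c7: CDB Mul2=7; issue SUB r4<-Add3  regs: r0:7,r1:1,r2:Add2,r3:Mul1,r4:Add3,r5:Add1
  c8: CDB Add1=2; issue ADD r1<-Add1  regs: r0:7,r1:Add1,r2:Add2,r3:Mul1,r4:Add3,r5:2
  c9: CDB Add2=7; issue ADD r5<-Add2  regs: r0:7,r1:Add1,r2:7,r3:Mul1,r4:Add3,r5:Add2
  c10: -  regs: r0:7,r1:Add1,r2:7,r3:Mul1,r4:Add3,r5:Add2
  c11: CDB Add1=8  regs: r0:7,r1:8,r2:7,r3:Mul1,r4:Add3,r5:Add2
  c12: CDB Add3=-1  regs: r0:7,r1:8,r2:7,r3:Mul1,r4:-1,r5:Add2
  c13: CDB Mul1=14  regs: r0:7,r1:8,r2:7,r3:14,r4:-1,r5:Add2
  c14: -  regs: r0:7,r1:8,r2:7,r3:14,r4:-1,r5:Add2

STATUS = TAG Add2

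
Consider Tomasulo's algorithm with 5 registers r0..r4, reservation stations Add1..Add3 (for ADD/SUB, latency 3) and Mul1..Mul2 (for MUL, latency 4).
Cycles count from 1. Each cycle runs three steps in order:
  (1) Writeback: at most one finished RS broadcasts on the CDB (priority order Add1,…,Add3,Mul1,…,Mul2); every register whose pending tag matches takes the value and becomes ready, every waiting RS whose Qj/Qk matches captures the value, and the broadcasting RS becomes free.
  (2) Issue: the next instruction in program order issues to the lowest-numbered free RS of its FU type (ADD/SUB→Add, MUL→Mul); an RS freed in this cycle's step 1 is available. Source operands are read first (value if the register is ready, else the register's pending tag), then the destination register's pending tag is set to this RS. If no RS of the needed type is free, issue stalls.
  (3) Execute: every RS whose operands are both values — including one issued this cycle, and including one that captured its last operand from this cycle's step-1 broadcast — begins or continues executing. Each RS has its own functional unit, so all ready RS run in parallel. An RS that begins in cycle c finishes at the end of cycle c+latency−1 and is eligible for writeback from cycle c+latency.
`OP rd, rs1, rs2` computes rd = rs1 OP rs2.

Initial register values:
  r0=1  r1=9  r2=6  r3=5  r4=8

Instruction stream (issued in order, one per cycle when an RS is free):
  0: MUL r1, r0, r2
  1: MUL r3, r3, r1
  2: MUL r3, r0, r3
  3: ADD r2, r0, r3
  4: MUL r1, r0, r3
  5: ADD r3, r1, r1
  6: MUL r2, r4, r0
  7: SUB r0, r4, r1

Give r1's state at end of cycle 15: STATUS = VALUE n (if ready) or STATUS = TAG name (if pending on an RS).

cycle 1: issue MUL r1<-Mul1 // r0:1,r1:Mul1,r2:6,r3:5,r4:8
cycle 2: issue MUL r3<-Mul2 // r0:1,r1:Mul1,r2:6,r3:Mul2,r4:8
cycle 3: stall // r0:1,r1:Mul1,r2:6,r3:Mul2,r4:8
cycle 4: stall // r0:1,r1:Mul1,r2:6,r3:Mul2,r4:8
cycle 5: CDB Mul1=6; issue MUL r3<-Mul1 // r0:1,r1:6,r2:6,r3:Mul1,r4:8
cycle 6: issue ADD r2<-Add1 // r0:1,r1:6,r2:Add1,r3:Mul1,r4:8
cycle 7: stall // r0:1,r1:6,r2:Add1,r3:Mul1,r4:8
cycle 8: stall // r0:1,r1:6,r2:Add1,r3:Mul1,r4:8
cycle 9: CDB Mul2=30; issue MUL r1<-Mul2 // r0:1,r1:Mul2,r2:Add1,r3:Mul1,r4:8
cycle 10: issue ADD r3<-Add2 // r0:1,r1:Mul2,r2:Add1,r3:Add2,r4:8
cycle 11: stall // r0:1,r1:Mul2,r2:Add1,r3:Add2,r4:8
cycle 12: stall // r0:1,r1:Mul2,r2:Add1,r3:Add2,r4:8
cycle 13: CDB Mul1=30; issue MUL r2<-Mul1 // r0:1,r1:Mul2,r2:Mul1,r3:Add2,r4:8
cycle 14: issue SUB r0<-Add3 // r0:Add3,r1:Mul2,r2:Mul1,r3:Add2,r4:8
cycle 15: - // r0:Add3,r1:Mul2,r2:Mul1,r3:Add2,r4:8

STATUS = TAG Mul2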